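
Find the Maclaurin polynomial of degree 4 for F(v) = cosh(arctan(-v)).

Let u equal the inner series; expand the outer function in u and truncate.
F(0) = 1
F′(0) = 0
F′′(0) = 1
F′′′(0) = 0
F^(4)(0) = -7
Then c_k = F^(k)(0)/k! gives each Taylor coefficient.

-7*v^4/24 + v^2/2 + 1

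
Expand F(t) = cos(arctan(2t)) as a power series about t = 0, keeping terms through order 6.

-20*t^6 + 6*t^4 - 2*t^2 + 1

Compose series: expand the inner function first, then feed it into the outer expansion.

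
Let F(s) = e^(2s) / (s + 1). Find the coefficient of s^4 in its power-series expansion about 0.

Multiply the numerator's expansion by the denominator's geometric series.
[s^0] = 1;  [s^1] = 1;  [s^2] = 1;  [s^3] = 1/3;  [s^4] = 1/3.

1/3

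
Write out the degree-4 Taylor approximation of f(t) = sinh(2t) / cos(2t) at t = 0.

16*t^3/3 + 2*t

Invert the denominator's series and multiply.
[t^0] = 0;  [t^1] = 2;  [t^2] = 0;  [t^3] = 16/3;  [t^4] = 0.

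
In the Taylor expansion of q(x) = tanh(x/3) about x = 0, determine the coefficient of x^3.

q(0) = 0
q′(0) = 1/3
q′′(0) = 0
q′′′(0) = -2/27

-1/81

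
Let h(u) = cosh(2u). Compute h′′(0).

The coefficient of u^2 in the expansion is 2, so h′′(0) = 2! * (2) = 4.

4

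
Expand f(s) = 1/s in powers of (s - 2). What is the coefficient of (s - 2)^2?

1/8

f(2) = 1/2
f′(2) = -1/4
f′′(2) = 1/4
So c_2 = f′′(2)/2! = 1/8.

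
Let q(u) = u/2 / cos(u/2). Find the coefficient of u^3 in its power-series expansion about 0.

Divide the numerator series by the denominator series (power-series long division).
q(0) = 0
q′(0) = 1/2
q′′(0) = 0
q′′′(0) = 3/8
So c_3 = q′′′(0)/3! = 1/16.

1/16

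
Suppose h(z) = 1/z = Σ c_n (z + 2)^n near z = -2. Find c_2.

-1/8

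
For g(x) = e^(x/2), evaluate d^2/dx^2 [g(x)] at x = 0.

From the series, [x^2] g = 1/8; multiply by 2! = 2 to get 1/4.

1/4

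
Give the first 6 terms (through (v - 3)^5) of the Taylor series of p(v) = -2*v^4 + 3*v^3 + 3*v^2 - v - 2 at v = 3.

-2*(v - 3)^4 - 21*(v - 3)^3 - 78*(v - 3)^2 - 118*(v - 3) - 59

p(3) = -59
p′(3) = -118
p′′(3) = -156
p′′′(3) = -126
p^(4)(3) = -48
p^(5)(3) = 0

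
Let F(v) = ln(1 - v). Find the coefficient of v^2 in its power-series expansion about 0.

-1/2

c_2 = F′′(0)/2! = -1/2.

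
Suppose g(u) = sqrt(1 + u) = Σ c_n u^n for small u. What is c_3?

g(0) = 1
g′(0) = 1/2
g′′(0) = -1/4
g′′′(0) = 3/8

1/16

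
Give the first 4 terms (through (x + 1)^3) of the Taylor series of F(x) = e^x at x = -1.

(x + 1)^3*e^(-1)/6 + (x + 1)^2*e^(-1)/2 + (x + 1)*e^(-1) + e^(-1)

Differentiate repeatedly and evaluate at the center.
F(-1) = e^(-1)
F′(-1) = e^(-1)
F′′(-1) = e^(-1)
F′′′(-1) = e^(-1)
Dividing each by k! gives the coefficients c_0, ..., c_3.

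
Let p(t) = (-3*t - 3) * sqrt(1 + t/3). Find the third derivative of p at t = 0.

5/24

Shift and add copies of the series according to the polynomial's terms.
The coefficient of t^3 in the expansion is 5/144, so p′′′(0) = 3! * (5/144) = 5/24.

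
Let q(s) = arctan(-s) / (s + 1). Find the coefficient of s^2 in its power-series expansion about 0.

1

Expand 1/(denominator) as a geometric series and multiply by the numerator's series.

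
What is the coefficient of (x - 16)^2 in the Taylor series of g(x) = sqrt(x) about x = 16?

-1/512

Compute the successive derivatives at the expansion point and divide by k!.
[(x - 16)^0] = 4;  [(x - 16)^1] = 1/8;  [(x - 16)^2] = -1/512.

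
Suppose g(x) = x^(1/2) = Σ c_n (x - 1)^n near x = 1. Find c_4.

[(x - 1)^0] = 1;  [(x - 1)^1] = 1/2;  [(x - 1)^2] = -1/8;  [(x - 1)^3] = 1/16;  [(x - 1)^4] = -5/128.
So c_4 = g^(4)(1)/4! = -5/128.

-5/128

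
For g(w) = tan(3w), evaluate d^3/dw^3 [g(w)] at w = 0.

The coefficient of w^3 in the expansion is 9, so g′′′(0) = 3! * (9) = 54.

54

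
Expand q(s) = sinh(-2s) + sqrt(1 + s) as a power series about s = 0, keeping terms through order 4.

-5*s^4/128 - 61*s^3/48 - s^2/8 - 3*s/2 + 1

Expand each term separately and add.
q(0) = 1
q′(0) = -3/2
q′′(0) = -1/4
q′′′(0) = -61/8
q^(4)(0) = -15/16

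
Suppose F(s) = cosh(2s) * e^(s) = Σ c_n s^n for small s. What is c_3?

13/6

Write out both Maclaurin series and multiply, keeping only the needed powers.
So c_3 = F′′′(0)/3! = 13/6.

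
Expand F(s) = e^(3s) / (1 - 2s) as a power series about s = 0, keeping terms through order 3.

67*s^3/2 + 29*s^2/2 + 5*s + 1

Take the Cauchy product of the two expansions.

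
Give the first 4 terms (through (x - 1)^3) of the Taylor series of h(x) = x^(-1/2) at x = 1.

-5*(x - 1)^3/16 + 3*(x - 1)^2/8 - (x - 1)/2 + 1

h(1) = 1
h′(1) = -1/2
h′′(1) = 3/4
h′′′(1) = -15/8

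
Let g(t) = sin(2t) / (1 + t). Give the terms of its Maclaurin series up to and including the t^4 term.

Multiply the two series term by term and collect like powers.
g(0) = 0
g′(0) = 2
g′′(0) = -4
g′′′(0) = 4
g^(4)(0) = -16
The Taylor polynomial is Σ g^(k)(0)/k! · t^k.

-2*t^4/3 + 2*t^3/3 - 2*t^2 + 2*t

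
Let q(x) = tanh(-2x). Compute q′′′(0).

16

Use the known series and substitute for the argument.
From the series, [x^3] q = 8/3; multiply by 3! = 6 to get 16.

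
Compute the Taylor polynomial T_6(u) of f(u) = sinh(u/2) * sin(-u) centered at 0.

Multiply the two series term by term and collect like powers.
f(0) = 0
f′(0) = 0
f′′(0) = -1
f′′′(0) = 0
f^(4)(0) = 3/2
f^(5)(0) = 0
f^(6)(0) = -11/16

-11*u^6/11520 + u^4/16 - u^2/2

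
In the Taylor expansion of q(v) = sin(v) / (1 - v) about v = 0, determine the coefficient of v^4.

Expand each factor separately, then convolve coefficients.
q(0) = 0
q′(0) = 1
q′′(0) = 2
q′′′(0) = 5
q^(4)(0) = 20
So c_4 = q^(4)(0)/4! = 5/6.

5/6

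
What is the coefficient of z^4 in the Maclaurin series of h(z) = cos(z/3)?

1/1944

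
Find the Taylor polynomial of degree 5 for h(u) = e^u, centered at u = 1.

e*(u - 1)^5/120 + e*(u - 1)^4/24 + e*(u - 1)^3/6 + e*(u - 1)^2/2 + e*(u - 1) + e

[(u - 1)^0] = e;  [(u - 1)^1] = e;  [(u - 1)^2] = e/2;  [(u - 1)^3] = e/6;  [(u - 1)^4] = e/24;  [(u - 1)^5] = e/120.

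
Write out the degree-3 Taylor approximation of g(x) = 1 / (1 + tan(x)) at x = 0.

-4*x^3/3 + x^2 - x + 1

Use the geometric series for the reciprocal, then substitute.
g(0) = 1
g′(0) = -1
g′′(0) = 2
g′′′(0) = -8
The Taylor polynomial is Σ g^(k)(0)/k! · x^k.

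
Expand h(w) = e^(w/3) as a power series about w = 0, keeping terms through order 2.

w^2/18 + w/3 + 1

h(0) = 1
h′(0) = 1/3
h′′(0) = 1/9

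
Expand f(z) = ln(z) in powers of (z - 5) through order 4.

-(z - 5)^4/2500 + (z - 5)^3/375 - (z - 5)^2/50 + (z - 5)/5 + ln(5)

Apply the Taylor formula c_k = f^(k)(a)/k!.
f(5) = ln(5)
f′(5) = 1/5
f′′(5) = -1/25
f′′′(5) = 2/125
f^(4)(5) = -6/625
Then c_k = f^(k)(5)/k! gives each Taylor coefficient.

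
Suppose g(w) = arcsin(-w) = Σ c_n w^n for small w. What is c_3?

-1/6

g(0) = 0
g′(0) = -1
g′′(0) = 0
g′′′(0) = -1
So c_3 = g′′′(0)/3! = -1/6.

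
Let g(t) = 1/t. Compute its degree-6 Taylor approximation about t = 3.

(t - 3)^6/2187 - (t - 3)^5/729 + (t - 3)^4/243 - (t - 3)^3/81 + (t - 3)^2/27 - (t - 3)/9 + 1/3

[(t - 3)^0] = 1/3;  [(t - 3)^1] = -1/9;  [(t - 3)^2] = 1/27;  [(t - 3)^3] = -1/81;  [(t - 3)^4] = 1/243;  [(t - 3)^5] = -1/729;  [(t - 3)^6] = 1/2187.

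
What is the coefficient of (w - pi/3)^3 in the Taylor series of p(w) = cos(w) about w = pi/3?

[(w - pi/3)^0] = 1/2;  [(w - pi/3)^1] = -sqrt(3)/2;  [(w - pi/3)^2] = -1/4;  [(w - pi/3)^3] = sqrt(3)/12.
So c_3 = p′′′(pi/3)/3! = sqrt(3)/12.

sqrt(3)/12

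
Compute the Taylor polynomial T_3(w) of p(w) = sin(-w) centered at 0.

w^3/6 - w

[w^0] = 0;  [w^1] = -1;  [w^2] = 0;  [w^3] = 1/6.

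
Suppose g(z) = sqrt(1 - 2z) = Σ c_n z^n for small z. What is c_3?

-1/2

Compute the successive derivatives at the expansion point and divide by k!.
g(0) = 1
g′(0) = -1
g′′(0) = -1
g′′′(0) = -3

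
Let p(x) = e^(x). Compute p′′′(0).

Compute the successive derivatives at the expansion point and divide by k!.
From the series, [x^3] p = 1/6; multiply by 3! = 6 to get 1.

1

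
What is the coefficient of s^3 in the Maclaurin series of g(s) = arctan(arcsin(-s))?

1/6

Substitute the inner expansion into the outer series and collect powers.
[s^0] = 0;  [s^1] = -1;  [s^2] = 0;  [s^3] = 1/6.
So c_3 = g′′′(0)/3! = 1/6.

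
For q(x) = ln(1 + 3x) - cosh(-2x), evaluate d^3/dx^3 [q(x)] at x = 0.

Expand each term separately and add.
From the series, [x^3] q = 9; multiply by 3! = 6 to get 54.

54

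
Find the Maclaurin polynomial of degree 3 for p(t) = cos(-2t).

1 - 2*t^2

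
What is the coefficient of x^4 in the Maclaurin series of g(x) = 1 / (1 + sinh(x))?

4/3

Use the geometric series for the reciprocal, then substitute.
So c_4 = g^(4)(0)/4! = 4/3.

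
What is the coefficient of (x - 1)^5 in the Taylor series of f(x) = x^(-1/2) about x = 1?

-63/256

f(1) = 1
f′(1) = -1/2
f′′(1) = 3/4
f′′′(1) = -15/8
f^(4)(1) = 105/16
f^(5)(1) = -945/32
So c_5 = f^(5)(1)/5! = -63/256.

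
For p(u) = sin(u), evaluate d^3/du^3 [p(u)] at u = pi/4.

The coefficient of (u - pi/4)^3 in the expansion is -sqrt(2)/12, so p′′′(pi/4) = 3! * (-sqrt(2)/12) = -sqrt(2)/2.

-sqrt(2)/2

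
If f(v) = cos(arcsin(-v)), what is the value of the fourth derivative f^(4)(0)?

Substitute the inner expansion into the outer series and collect powers.
The coefficient of v^4 in the expansion is -1/8, so f^(4)(0) = 4! * (-1/8) = -3.

-3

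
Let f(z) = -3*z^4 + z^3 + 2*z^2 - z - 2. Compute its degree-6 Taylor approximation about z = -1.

-3*(z + 1)^4 + 13*(z + 1)^3 - 19*(z + 1)^2 + 10*(z + 1) - 3

Use the known series and substitute for the argument.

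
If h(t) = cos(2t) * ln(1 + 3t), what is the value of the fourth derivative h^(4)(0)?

-270

Multiply the two series term by term and collect like powers.
From the series, [t^4] h = -45/4; multiply by 4! = 24 to get -270.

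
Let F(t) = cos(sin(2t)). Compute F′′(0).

Let u equal the inner series; expand the outer function in u and truncate.
The coefficient of t^2 in the expansion is -2, so F′′(0) = 2! * (-2) = -4.

-4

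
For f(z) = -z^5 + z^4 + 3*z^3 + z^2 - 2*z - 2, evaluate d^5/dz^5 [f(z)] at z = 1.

From the series, [(z - 1)^5] f = -1; multiply by 5! = 120 to get -120.

-120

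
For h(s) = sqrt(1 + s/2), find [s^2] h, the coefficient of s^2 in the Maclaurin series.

-1/32

h(0) = 1
h′(0) = 1/4
h′′(0) = -1/16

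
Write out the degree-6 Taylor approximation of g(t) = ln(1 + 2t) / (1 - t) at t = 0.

-28*t^6/5 + 76*t^5/15 - 4*t^4/3 + 8*t^3/3 + 2*t

Multiply the two series term by term and collect like powers.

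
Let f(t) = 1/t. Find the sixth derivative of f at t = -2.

-45/8

The coefficient of (t + 2)^6 in the expansion is -1/128, so f^(6)(-2) = 6! * (-1/128) = -45/8.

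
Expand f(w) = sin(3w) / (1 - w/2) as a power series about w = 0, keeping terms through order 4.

Expand each factor separately, then convolve coefficients.
f(0) = 0
f′(0) = 3
f′′(0) = 3
f′′′(0) = -45/2
f^(4)(0) = -45
Dividing each by k! gives the coefficients c_0, ..., c_4.

-15*w^4/8 - 15*w^3/4 + 3*w^2/2 + 3*w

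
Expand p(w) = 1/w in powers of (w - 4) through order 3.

p(4) = 1/4
p′(4) = -1/16
p′′(4) = 1/32
p′′′(4) = -3/128
Dividing each by k! gives the coefficients c_0, ..., c_3.

-(w - 4)^3/256 + (w - 4)^2/64 - (w - 4)/16 + 1/4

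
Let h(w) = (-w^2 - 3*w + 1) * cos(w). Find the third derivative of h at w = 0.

Distribute the polynomial across the series and collect like powers.
The coefficient of w^3 in the expansion is 3/2, so h′′′(0) = 3! * (3/2) = 9.

9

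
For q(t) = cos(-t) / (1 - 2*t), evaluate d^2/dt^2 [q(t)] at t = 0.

Expand 1/(denominator) as a geometric series and multiply by the numerator's series.
The coefficient of t^2 in the expansion is 7/2, so q′′(0) = 2! * (7/2) = 7.

7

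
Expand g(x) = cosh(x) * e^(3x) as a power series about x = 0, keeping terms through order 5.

Multiply the two series term by term and collect like powers.
[x^0] = 1;  [x^1] = 3;  [x^2] = 5;  [x^3] = 6;  [x^4] = 17/3;  [x^5] = 22/5.

22*x^5/5 + 17*x^4/3 + 6*x^3 + 5*x^2 + 3*x + 1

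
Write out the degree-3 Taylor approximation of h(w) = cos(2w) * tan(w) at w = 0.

-5*w^3/3 + w

Take the Cauchy product of the two expansions.
h(0) = 0
h′(0) = 1
h′′(0) = 0
h′′′(0) = -10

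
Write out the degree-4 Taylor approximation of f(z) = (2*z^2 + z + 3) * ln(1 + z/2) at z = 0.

-49*z^4/192 + z^3 + z^2/8 + 3*z/2

Multiply each power in the prefactor through the base expansion.
f(0) = 0
f′(0) = 3/2
f′′(0) = 1/4
f′′′(0) = 6
f^(4)(0) = -49/8
The Taylor polynomial is Σ f^(k)(0)/k! · z^k.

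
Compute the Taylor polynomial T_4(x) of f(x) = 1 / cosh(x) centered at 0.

Write the quotient as an unknown series and match coefficients against numerator = denominator · series.
f(0) = 1
f′(0) = 0
f′′(0) = -1
f′′′(0) = 0
f^(4)(0) = 5
Dividing each by k! gives the coefficients c_0, ..., c_4.

5*x^4/24 - x^2/2 + 1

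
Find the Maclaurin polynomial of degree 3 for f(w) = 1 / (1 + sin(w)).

Write 1/(1+u) = 1 - u + u^2 - u^3 + ... and substitute the series for u.
f(0) = 1
f′(0) = -1
f′′(0) = 2
f′′′(0) = -5
The Taylor polynomial is Σ f^(k)(0)/k! · w^k.

-5*w^3/6 + w^2 - w + 1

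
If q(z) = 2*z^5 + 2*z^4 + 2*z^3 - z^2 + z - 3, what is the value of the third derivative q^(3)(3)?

1236

The coefficient of (z - 3)^3 in the expansion is 206, so q′′′(3) = 3! * (206) = 1236.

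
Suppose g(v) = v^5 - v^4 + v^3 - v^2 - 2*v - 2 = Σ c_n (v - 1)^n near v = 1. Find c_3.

7

Differentiate repeatedly and evaluate at the center.
g(1) = -4
g′(1) = 0
g′′(1) = 12
g′′′(1) = 42
So c_3 = g′′′(1)/3! = 7.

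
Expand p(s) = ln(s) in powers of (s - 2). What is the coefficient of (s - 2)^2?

Use the known series and substitute for the argument.
p(2) = ln(2)
p′(2) = 1/2
p′′(2) = -1/4

-1/8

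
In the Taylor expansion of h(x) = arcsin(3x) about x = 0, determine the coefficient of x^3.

9/2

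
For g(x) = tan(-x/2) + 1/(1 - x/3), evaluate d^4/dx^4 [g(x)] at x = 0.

8/27

Combine the two series term by term.
From the series, [x^4] g = 1/81; multiply by 4! = 24 to get 8/27.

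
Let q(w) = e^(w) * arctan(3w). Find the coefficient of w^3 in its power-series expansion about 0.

Take the Cauchy product of the two expansions.
[w^0] = 0;  [w^1] = 3;  [w^2] = 3;  [w^3] = -15/2.

-15/2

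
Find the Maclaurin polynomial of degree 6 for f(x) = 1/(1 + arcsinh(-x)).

Let u equal the inner series; expand the outer function in u and truncate.
f(0) = 1
f′(0) = 1
f′′(0) = 2
f′′′(0) = 5
f^(4)(0) = 16
f^(5)(0) = 69
f^(6)(0) = 368
Dividing each by k! gives the coefficients c_0, ..., c_6.

23*x^6/45 + 23*x^5/40 + 2*x^4/3 + 5*x^3/6 + x^2 + x + 1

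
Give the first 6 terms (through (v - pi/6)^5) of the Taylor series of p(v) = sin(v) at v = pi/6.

Compute the successive derivatives at the expansion point and divide by k!.
[(v - pi/6)^0] = 1/2;  [(v - pi/6)^1] = sqrt(3)/2;  [(v - pi/6)^2] = -1/4;  [(v - pi/6)^3] = -sqrt(3)/12;  [(v - pi/6)^4] = 1/48;  [(v - pi/6)^5] = sqrt(3)/240.

sqrt(3)*(v - pi/6)^5/240 + (v - pi/6)^4/48 - sqrt(3)*(v - pi/6)^3/12 - (v - pi/6)^2/4 + sqrt(3)*(v - pi/6)/2 + 1/2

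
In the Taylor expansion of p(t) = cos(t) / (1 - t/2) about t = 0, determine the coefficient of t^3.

Write out both Maclaurin series and multiply, keeping only the needed powers.
p(0) = 1
p′(0) = 1/2
p′′(0) = -1/2
p′′′(0) = -3/4
Dividing each by k! gives the coefficients c_0, ..., c_3.

-1/8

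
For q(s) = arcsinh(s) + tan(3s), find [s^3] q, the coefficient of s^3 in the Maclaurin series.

Expand each term separately and add.
q(0) = 0
q′(0) = 4
q′′(0) = 0
q′′′(0) = 53
So c_3 = q′′′(0)/3! = 53/6.

53/6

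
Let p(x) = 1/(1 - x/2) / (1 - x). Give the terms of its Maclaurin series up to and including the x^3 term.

Take the Cauchy product of the two expansions.
[x^0] = 1;  [x^1] = 3/2;  [x^2] = 7/4;  [x^3] = 15/8.

15*x^3/8 + 7*x^2/4 + 3*x/2 + 1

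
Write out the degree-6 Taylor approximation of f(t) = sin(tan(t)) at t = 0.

Compose series: expand the inner function first, then feed it into the outer expansion.
[t^0] = 0;  [t^1] = 1;  [t^2] = 0;  [t^3] = 1/6;  [t^4] = 0;  [t^5] = -1/40;  [t^6] = 0.

-t^5/40 + t^3/6 + t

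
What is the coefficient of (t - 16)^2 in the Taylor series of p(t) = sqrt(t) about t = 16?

-1/512

c_2 = p′′(16)/2! = -1/512.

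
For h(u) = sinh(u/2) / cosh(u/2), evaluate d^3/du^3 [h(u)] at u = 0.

Invert the denominator's series and multiply.
The coefficient of u^3 in the expansion is -1/24, so h′′′(0) = 3! * (-1/24) = -1/4.

-1/4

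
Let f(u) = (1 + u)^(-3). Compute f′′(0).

12

The coefficient of u^2 in the expansion is 6, so f′′(0) = 2! * (6) = 12.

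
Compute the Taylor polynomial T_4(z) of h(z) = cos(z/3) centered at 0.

Differentiate repeatedly and evaluate at the center.
[z^0] = 1;  [z^1] = 0;  [z^2] = -1/18;  [z^3] = 0;  [z^4] = 1/1944.

z^4/1944 - z^2/18 + 1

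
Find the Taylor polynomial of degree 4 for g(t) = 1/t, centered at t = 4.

(t - 4)^4/1024 - (t - 4)^3/256 + (t - 4)^2/64 - (t - 4)/16 + 1/4

g(4) = 1/4
g′(4) = -1/16
g′′(4) = 1/32
g′′′(4) = -3/128
g^(4)(4) = 3/128
The Taylor polynomial is Σ g^(k)(4)/k! · (t - 4)^k.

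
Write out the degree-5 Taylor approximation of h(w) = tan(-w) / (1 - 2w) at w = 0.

-262*w^5/15 - 26*w^4/3 - 13*w^3/3 - 2*w^2 - w

Multiply the two series term by term and collect like powers.
h(0) = 0
h′(0) = -1
h′′(0) = -4
h′′′(0) = -26
h^(4)(0) = -208
h^(5)(0) = -2096
The Taylor polynomial is Σ h^(k)(0)/k! · w^k.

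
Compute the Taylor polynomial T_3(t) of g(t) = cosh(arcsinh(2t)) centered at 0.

Let u equal the inner series; expand the outer function in u and truncate.
g(0) = 1
g′(0) = 0
g′′(0) = 4
g′′′(0) = 0

2*t^2 + 1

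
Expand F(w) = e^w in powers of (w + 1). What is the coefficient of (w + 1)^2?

e^(-1)/2

F(-1) = e^(-1)
F′(-1) = e^(-1)
F′′(-1) = e^(-1)
So c_2 = F′′(-1)/2! = e^(-1)/2.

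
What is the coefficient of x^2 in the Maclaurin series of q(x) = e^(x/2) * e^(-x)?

Write out both Maclaurin series and multiply, keeping only the needed powers.
[x^0] = 1;  [x^1] = -1/2;  [x^2] = 1/8.

1/8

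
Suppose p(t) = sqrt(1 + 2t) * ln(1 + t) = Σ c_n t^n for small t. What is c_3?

-2/3

Multiply the two series term by term and collect like powers.
p(0) = 0
p′(0) = 1
p′′(0) = 1
p′′′(0) = -4
So c_3 = p′′′(0)/3! = -2/3.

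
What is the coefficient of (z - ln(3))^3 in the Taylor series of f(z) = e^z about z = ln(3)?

f(ln(3)) = 3
f′(ln(3)) = 3
f′′(ln(3)) = 3
f′′′(ln(3)) = 3
Dividing each by k! gives the coefficients c_0, ..., c_3.

1/2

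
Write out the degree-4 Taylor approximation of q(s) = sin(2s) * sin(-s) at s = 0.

Multiply the two series term by term and collect like powers.
[s^0] = 0;  [s^1] = 0;  [s^2] = -2;  [s^3] = 0;  [s^4] = 5/3.

5*s^4/3 - 2*s^2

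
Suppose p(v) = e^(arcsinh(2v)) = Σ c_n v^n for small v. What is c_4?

Plug the Maclaurin series of the inner function into that of the outer and collect terms.
p(0) = 1
p′(0) = 2
p′′(0) = 4
p′′′(0) = 0
p^(4)(0) = -48
The Taylor polynomial is Σ p^(k)(0)/k! · v^k.

-2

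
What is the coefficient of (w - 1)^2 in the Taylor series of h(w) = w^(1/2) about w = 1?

[(w - 1)^0] = 1;  [(w - 1)^1] = 1/2;  [(w - 1)^2] = -1/8.
So c_2 = h′′(1)/2! = -1/8.

-1/8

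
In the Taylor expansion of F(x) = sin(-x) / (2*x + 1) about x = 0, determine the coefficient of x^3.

-23/6

Use 1/(1 - r) = Σ r^k on the denominator, then take the Cauchy product.
F(0) = 0
F′(0) = -1
F′′(0) = 4
F′′′(0) = -23
The Taylor polynomial is Σ F^(k)(0)/k! · x^k.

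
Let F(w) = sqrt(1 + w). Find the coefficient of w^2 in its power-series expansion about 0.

F(0) = 1
F′(0) = 1/2
F′′(0) = -1/4
So c_2 = F′′(0)/2! = -1/8.

-1/8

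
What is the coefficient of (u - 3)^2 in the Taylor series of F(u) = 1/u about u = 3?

1/27

[(u - 3)^0] = 1/3;  [(u - 3)^1] = -1/9;  [(u - 3)^2] = 1/27.
So c_2 = F′′(3)/2! = 1/27.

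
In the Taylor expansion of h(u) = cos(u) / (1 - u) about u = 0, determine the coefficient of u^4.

Take the Cauchy product of the two expansions.
[u^0] = 1;  [u^1] = 1;  [u^2] = 1/2;  [u^3] = 1/2;  [u^4] = 13/24.
So c_4 = h^(4)(0)/4! = 13/24.

13/24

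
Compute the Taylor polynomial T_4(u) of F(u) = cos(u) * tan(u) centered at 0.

-u^3/6 + u

Write out both Maclaurin series and multiply, keeping only the needed powers.
F(0) = 0
F′(0) = 1
F′′(0) = 0
F′′′(0) = -1
F^(4)(0) = 0
Dividing each by k! gives the coefficients c_0, ..., c_4.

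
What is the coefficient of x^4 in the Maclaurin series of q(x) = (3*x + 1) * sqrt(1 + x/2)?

43/2048

Distribute the polynomial across the series and collect like powers.
[x^0] = 1;  [x^1] = 13/4;  [x^2] = 23/32;  [x^3] = -11/128;  [x^4] = 43/2048.
So c_4 = q^(4)(0)/4! = 43/2048.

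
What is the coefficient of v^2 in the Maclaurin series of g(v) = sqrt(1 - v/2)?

g(0) = 1
g′(0) = -1/4
g′′(0) = -1/16

-1/32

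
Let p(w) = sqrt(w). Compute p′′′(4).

3/256

The coefficient of (w - 4)^3 in the expansion is 1/512, so p′′′(4) = 3! * (1/512) = 3/256.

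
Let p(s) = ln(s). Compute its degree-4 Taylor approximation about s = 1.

Compute the successive derivatives at the expansion point and divide by k!.
p(1) = 0
p′(1) = 1
p′′(1) = -1
p′′′(1) = 2
p^(4)(1) = -6

-(s - 1)^4/4 + (s - 1)^3/3 - (s - 1)^2/2 + (s - 1)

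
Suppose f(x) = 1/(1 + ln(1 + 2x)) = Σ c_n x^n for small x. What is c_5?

-15*2^(13/14)*3^(45/56)*5^(38/63)*7^(1/126)

Compose series: expand the inner function first, then feed it into the outer expansion.
f(0) = 1
f′(0) = -2
f′′(0) = 12
f′′′(0) = -112
f^(4)(0) = 1408
f^(5)(0) = -1800*2^(13/14)*3^(45/56)*5^(38/63)*7^(1/126)
Then c_k = f^(k)(0)/k! gives each Taylor coefficient.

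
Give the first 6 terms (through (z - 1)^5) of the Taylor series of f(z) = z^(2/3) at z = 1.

f(1) = 1
f′(1) = 2/3
f′′(1) = -2/9
f′′′(1) = 8/27
f^(4)(1) = -56/81
f^(5)(1) = 560/243

14*(z - 1)^5/729 - 7*(z - 1)^4/243 + 4*(z - 1)^3/81 - (z - 1)^2/9 + 2*(z - 1)/3 + 1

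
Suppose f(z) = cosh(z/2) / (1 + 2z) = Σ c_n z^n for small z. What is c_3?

Multiply the two series term by term and collect like powers.
f(0) = 1
f′(0) = -2
f′′(0) = 33/4
f′′′(0) = -99/2
Dividing each by k! gives the coefficients c_0, ..., c_3.

-33/4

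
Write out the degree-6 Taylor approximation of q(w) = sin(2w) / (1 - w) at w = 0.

Expand 1/(denominator) as a geometric series and multiply by the numerator's series.

14*w^6/15 + 14*w^5/15 + 2*w^4/3 + 2*w^3/3 + 2*w^2 + 2*w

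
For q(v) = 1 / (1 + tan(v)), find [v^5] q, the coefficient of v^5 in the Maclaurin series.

-32/15

Write 1/(1+u) = 1 - u + u^2 - u^3 + ... and substitute the series for u.
q(0) = 1
q′(0) = -1
q′′(0) = 2
q′′′(0) = -8
q^(4)(0) = 40
q^(5)(0) = -256
So c_5 = q^(5)(0)/5! = -32/15.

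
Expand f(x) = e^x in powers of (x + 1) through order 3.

f(-1) = e^(-1)
f′(-1) = e^(-1)
f′′(-1) = e^(-1)
f′′′(-1) = e^(-1)

(x + 1)^3*e^(-1)/6 + (x + 1)^2*e^(-1)/2 + (x + 1)*e^(-1) + e^(-1)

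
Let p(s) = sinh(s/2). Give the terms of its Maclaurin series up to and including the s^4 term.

s^3/48 + s/2

p(0) = 0
p′(0) = 1/2
p′′(0) = 0
p′′′(0) = 1/8
p^(4)(0) = 0
The Taylor polynomial is Σ p^(k)(0)/k! · s^k.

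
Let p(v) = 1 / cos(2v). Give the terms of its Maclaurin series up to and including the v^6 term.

244*v^6/45 + 10*v^4/3 + 2*v^2 + 1

Invert the denominator's series and multiply.
p(0) = 1
p′(0) = 0
p′′(0) = 4
p′′′(0) = 0
p^(4)(0) = 80
p^(5)(0) = 0
p^(6)(0) = 3904
Dividing each by k! gives the coefficients c_0, ..., c_6.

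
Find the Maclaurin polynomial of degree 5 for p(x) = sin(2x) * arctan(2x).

-8*x^4 + 4*x^2

Take the Cauchy product of the two expansions.
p(0) = 0
p′(0) = 0
p′′(0) = 8
p′′′(0) = 0
p^(4)(0) = -192
p^(5)(0) = 0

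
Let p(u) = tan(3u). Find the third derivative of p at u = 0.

54

The coefficient of u^3 in the expansion is 9, so p′′′(0) = 3! * (9) = 54.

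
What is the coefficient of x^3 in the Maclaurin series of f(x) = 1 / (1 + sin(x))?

-5/6

Expand as Σ (-1)^k u^k with u equal to the inner function's series.
f(0) = 1
f′(0) = -1
f′′(0) = 2
f′′′(0) = -5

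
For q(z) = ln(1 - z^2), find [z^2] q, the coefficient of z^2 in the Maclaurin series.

-1

q(0) = 0
q′(0) = 0
q′′(0) = -2
So c_2 = q′′(0)/2! = -1.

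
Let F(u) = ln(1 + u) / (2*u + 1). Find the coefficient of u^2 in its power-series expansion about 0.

Multiply the numerator's expansion by the denominator's geometric series.
F(0) = 0
F′(0) = 1
F′′(0) = -5
Dividing each by k! gives the coefficients c_0, ..., c_2.

-5/2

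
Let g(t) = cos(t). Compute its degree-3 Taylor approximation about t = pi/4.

sqrt(2)*(t - pi/4)^3/12 - sqrt(2)*(t - pi/4)^2/4 - sqrt(2)*(t - pi/4)/2 + sqrt(2)/2

[(t - pi/4)^0] = sqrt(2)/2;  [(t - pi/4)^1] = -sqrt(2)/2;  [(t - pi/4)^2] = -sqrt(2)/4;  [(t - pi/4)^3] = sqrt(2)/12.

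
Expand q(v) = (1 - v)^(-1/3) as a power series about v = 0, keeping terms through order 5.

Compute the successive derivatives at the expansion point and divide by k!.
q(0) = 1
q′(0) = 1/3
q′′(0) = 4/9
q′′′(0) = 28/27
q^(4)(0) = 280/81
q^(5)(0) = 3640/243

91*v^5/729 + 35*v^4/243 + 14*v^3/81 + 2*v^2/9 + v/3 + 1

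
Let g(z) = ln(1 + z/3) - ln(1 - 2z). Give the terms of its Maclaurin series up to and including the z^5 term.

Add the two expansions coefficient-wise.
g(0) = 0
g′(0) = 7/3
g′′(0) = 35/9
g′′′(0) = 434/27
g^(4)(0) = 2590/27
g^(5)(0) = 62216/81

7777*z^5/1215 + 1295*z^4/324 + 217*z^3/81 + 35*z^2/18 + 7*z/3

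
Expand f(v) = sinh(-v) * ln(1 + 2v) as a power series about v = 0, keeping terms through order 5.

13*v^5/3 - 3*v^4 + 2*v^3 - 2*v^2

Multiply the two series term by term and collect like powers.
f(0) = 0
f′(0) = 0
f′′(0) = -4
f′′′(0) = 12
f^(4)(0) = -72
f^(5)(0) = 520
Then c_k = f^(k)(0)/k! gives each Taylor coefficient.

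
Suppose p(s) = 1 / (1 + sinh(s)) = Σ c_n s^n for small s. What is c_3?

-7/6

Use the geometric series for the reciprocal, then substitute.
So c_3 = p′′′(0)/3! = -7/6.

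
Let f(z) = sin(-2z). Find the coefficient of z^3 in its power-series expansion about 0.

4/3

f(0) = 0
f′(0) = -2
f′′(0) = 0
f′′′(0) = 8
So c_3 = f′′′(0)/3! = 4/3.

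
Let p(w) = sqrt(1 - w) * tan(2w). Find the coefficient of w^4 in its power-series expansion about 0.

Write out both Maclaurin series and multiply, keeping only the needed powers.
p(0) = 0
p′(0) = 2
p′′(0) = -2
p′′′(0) = 29/2
p^(4)(0) = -35

-35/24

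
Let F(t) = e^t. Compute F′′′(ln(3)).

3

The coefficient of (t - ln(3))^3 in the expansion is 1/2, so F′′′(ln(3)) = 3! * (1/2) = 3.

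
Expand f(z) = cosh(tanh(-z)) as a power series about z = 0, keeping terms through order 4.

-7*z^4/24 + z^2/2 + 1

Compose series: expand the inner function first, then feed it into the outer expansion.
f(0) = 1
f′(0) = 0
f′′(0) = 1
f′′′(0) = 0
f^(4)(0) = -7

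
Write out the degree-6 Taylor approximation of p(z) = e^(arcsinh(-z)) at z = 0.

z^6/16 - z^4/8 + z^2/2 - z + 1

Plug the Maclaurin series of the inner function into that of the outer and collect terms.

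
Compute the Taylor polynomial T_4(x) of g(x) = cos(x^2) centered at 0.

[x^0] = 1;  [x^1] = 0;  [x^2] = 0;  [x^3] = 0;  [x^4] = -1/2.

1 - x^4/2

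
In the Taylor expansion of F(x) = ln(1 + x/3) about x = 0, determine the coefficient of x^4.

F(0) = 0
F′(0) = 1/3
F′′(0) = -1/9
F′′′(0) = 2/27
F^(4)(0) = -2/27

-1/324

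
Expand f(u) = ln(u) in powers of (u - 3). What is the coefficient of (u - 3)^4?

Compute the successive derivatives at the expansion point and divide by k!.
f(3) = ln(3)
f′(3) = 1/3
f′′(3) = -1/9
f′′′(3) = 2/27
f^(4)(3) = -2/27
So c_4 = f^(4)(3)/4! = -1/324.

-1/324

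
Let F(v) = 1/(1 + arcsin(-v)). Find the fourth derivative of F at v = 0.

32

Plug the Maclaurin series of the inner function into that of the outer and collect terms.
From the series, [v^4] F = 4/3; multiply by 4! = 24 to get 32.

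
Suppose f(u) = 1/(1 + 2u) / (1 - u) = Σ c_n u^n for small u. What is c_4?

11

Multiply the two series term by term and collect like powers.
f(0) = 1
f′(0) = -1
f′′(0) = 6
f′′′(0) = -30
f^(4)(0) = 264
So c_4 = f^(4)(0)/4! = 11.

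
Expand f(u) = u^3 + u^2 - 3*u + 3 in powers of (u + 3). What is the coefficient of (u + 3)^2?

[(u + 3)^0] = -6;  [(u + 3)^1] = 18;  [(u + 3)^2] = -8.

-8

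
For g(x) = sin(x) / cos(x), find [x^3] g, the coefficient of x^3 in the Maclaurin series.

1/3

Invert the denominator's series and multiply.
[x^0] = 0;  [x^1] = 1;  [x^2] = 0;  [x^3] = 1/3.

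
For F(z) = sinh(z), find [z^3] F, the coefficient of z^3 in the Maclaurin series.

1/6

F(0) = 0
F′(0) = 1
F′′(0) = 0
F′′′(0) = 1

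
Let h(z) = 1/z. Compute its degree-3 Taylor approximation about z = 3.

-(z - 3)^3/81 + (z - 3)^2/27 - (z - 3)/9 + 1/3

h(3) = 1/3
h′(3) = -1/9
h′′(3) = 2/27
h′′′(3) = -2/27
The Taylor polynomial is Σ h^(k)(3)/k! · (z - 3)^k.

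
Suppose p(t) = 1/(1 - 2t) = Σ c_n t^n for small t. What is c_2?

p(0) = 1
p′(0) = 2
p′′(0) = 8
So c_2 = p′′(0)/2! = 4.

4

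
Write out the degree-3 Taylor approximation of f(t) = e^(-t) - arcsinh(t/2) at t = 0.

-7*t^3/48 + t^2/2 - 3*t/2 + 1

Add the two expansions coefficient-wise.
f(0) = 1
f′(0) = -3/2
f′′(0) = 1
f′′′(0) = -7/8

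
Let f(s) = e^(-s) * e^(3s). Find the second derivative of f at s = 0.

4

Expand each factor separately, then convolve coefficients.
The coefficient of s^2 in the expansion is 2, so f′′(0) = 2! * (2) = 4.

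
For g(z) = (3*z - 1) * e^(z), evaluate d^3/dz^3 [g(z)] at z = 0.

Distribute the polynomial across the series and collect like powers.
The coefficient of z^3 in the expansion is 4/3, so g′′′(0) = 3! * (4/3) = 8.

8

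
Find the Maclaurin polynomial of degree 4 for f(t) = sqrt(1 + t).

-5*t^4/128 + t^3/16 - t^2/8 + t/2 + 1

f(0) = 1
f′(0) = 1/2
f′′(0) = -1/4
f′′′(0) = 3/8
f^(4)(0) = -15/16
The Taylor polynomial is Σ f^(k)(0)/k! · t^k.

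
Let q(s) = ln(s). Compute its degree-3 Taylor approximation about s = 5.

Differentiate repeatedly and evaluate at the center.
[(s - 5)^0] = ln(5);  [(s - 5)^1] = 1/5;  [(s - 5)^2] = -1/50;  [(s - 5)^3] = 1/375.

(s - 5)^3/375 - (s - 5)^2/50 + (s - 5)/5 + ln(5)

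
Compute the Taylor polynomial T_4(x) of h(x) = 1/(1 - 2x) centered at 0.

Apply the Taylor formula c_k = f^(k)(a)/k!.

16*x^4 + 8*x^3 + 4*x^2 + 2*x + 1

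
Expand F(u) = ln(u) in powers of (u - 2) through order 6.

-(u - 2)^6/384 + (u - 2)^5/160 - (u - 2)^4/64 + (u - 2)^3/24 - (u - 2)^2/8 + (u - 2)/2 + ln(2)

Apply the Taylor formula c_k = f^(k)(a)/k!.
F(2) = ln(2)
F′(2) = 1/2
F′′(2) = -1/4
F′′′(2) = 1/4
F^(4)(2) = -3/8
F^(5)(2) = 3/4
F^(6)(2) = -15/8
Dividing each by k! gives the coefficients c_0, ..., c_6.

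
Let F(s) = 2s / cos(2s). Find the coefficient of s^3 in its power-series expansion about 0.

Write the quotient as an unknown series and match coefficients against numerator = denominator · series.
F(0) = 0
F′(0) = 2
F′′(0) = 0
F′′′(0) = 24
So c_3 = F′′′(0)/3! = 4.

4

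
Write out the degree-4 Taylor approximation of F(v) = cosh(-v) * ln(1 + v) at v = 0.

Write out both Maclaurin series and multiply, keeping only the needed powers.
[v^0] = 0;  [v^1] = 1;  [v^2] = -1/2;  [v^3] = 5/6;  [v^4] = -1/2.

-v^4/2 + 5*v^3/6 - v^2/2 + v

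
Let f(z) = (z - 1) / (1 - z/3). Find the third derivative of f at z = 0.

4/9

Multiply each power in the prefactor through the base expansion.
The coefficient of z^3 in the expansion is 2/27, so f′′′(0) = 3! * (2/27) = 4/9.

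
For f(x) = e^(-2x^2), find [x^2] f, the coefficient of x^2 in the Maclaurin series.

-2

Compute the successive derivatives at the expansion point and divide by k!.
f(0) = 1
f′(0) = 0
f′′(0) = -4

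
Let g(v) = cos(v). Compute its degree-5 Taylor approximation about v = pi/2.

Apply the Taylor formula c_k = f^(k)(a)/k!.
g(pi/2) = 0
g′(pi/2) = -1
g′′(pi/2) = 0
g′′′(pi/2) = 1
g^(4)(pi/2) = 0
g^(5)(pi/2) = -1
Then c_k = g^(k)(pi/2)/k! gives each Taylor coefficient.

-(v - pi/2)^5/120 + (v - pi/2)^3/6 - (v - pi/2)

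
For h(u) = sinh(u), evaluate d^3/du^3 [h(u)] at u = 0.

Use the known series and substitute for the argument.
The coefficient of u^3 in the expansion is 1/6, so h′′′(0) = 3! * (1/6) = 1.

1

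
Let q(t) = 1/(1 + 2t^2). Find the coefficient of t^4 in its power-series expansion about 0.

4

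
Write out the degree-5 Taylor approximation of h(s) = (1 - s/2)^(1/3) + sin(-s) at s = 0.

Expand each term separately and add.
h(0) = 1
h′(0) = -7/6
h′′(0) = -1/18
h′′′(0) = 103/108
h^(4)(0) = -5/81
h^(5)(0) = -541/486

-541*s^5/58320 - 5*s^4/1944 + 103*s^3/648 - s^2/36 - 7*s/6 + 1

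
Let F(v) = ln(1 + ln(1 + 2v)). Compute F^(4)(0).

-560

Compose series: expand the inner function first, then feed it into the outer expansion.
From the series, [v^4] F = -70/3; multiply by 4! = 24 to get -560.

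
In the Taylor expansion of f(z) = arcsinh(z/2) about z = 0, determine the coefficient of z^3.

-1/48

Use the known series and substitute for the argument.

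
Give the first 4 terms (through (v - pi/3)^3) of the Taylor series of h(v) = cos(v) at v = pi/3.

sqrt(3)*(v - pi/3)^3/12 - (v - pi/3)^2/4 - sqrt(3)*(v - pi/3)/2 + 1/2

[(v - pi/3)^0] = 1/2;  [(v - pi/3)^1] = -sqrt(3)/2;  [(v - pi/3)^2] = -1/4;  [(v - pi/3)^3] = sqrt(3)/12.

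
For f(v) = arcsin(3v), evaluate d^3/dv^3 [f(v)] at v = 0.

The coefficient of v^3 in the expansion is 9/2, so f′′′(0) = 3! * (9/2) = 27.

27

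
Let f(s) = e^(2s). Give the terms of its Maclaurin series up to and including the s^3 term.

f(0) = 1
f′(0) = 2
f′′(0) = 4
f′′′(0) = 8

4*s^3/3 + 2*s^2 + 2*s + 1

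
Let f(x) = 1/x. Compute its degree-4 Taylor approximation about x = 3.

(x - 3)^4/243 - (x - 3)^3/81 + (x - 3)^2/27 - (x - 3)/9 + 1/3

f(3) = 1/3
f′(3) = -1/9
f′′(3) = 2/27
f′′′(3) = -2/27
f^(4)(3) = 8/81
The Taylor polynomial is Σ f^(k)(3)/k! · (x - 3)^k.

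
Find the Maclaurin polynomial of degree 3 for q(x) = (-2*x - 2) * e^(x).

-4*x^3/3 - 3*x^2 - 4*x - 2

Multiply each power in the prefactor through the base expansion.
q(0) = -2
q′(0) = -4
q′′(0) = -6
q′′′(0) = -8
Dividing each by k! gives the coefficients c_0, ..., c_3.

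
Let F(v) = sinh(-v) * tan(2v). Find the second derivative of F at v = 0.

Take the Cauchy product of the two expansions.
The coefficient of v^2 in the expansion is -2, so F′′(0) = 2! * (-2) = -4.

-4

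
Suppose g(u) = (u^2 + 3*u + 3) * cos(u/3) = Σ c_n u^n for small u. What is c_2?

5/6

Distribute the polynomial across the series and collect like powers.
g(0) = 3
g′(0) = 3
g′′(0) = 5/3
Then c_k = g^(k)(0)/k! gives each Taylor coefficient.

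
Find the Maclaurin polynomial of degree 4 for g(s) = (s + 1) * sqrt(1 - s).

-13*s^4/128 - 3*s^3/16 - 5*s^2/8 + s/2 + 1

Multiply each power in the prefactor through the base expansion.
[s^0] = 1;  [s^1] = 1/2;  [s^2] = -5/8;  [s^3] = -3/16;  [s^4] = -13/128.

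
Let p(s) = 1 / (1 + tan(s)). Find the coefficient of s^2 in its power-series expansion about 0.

Use the geometric series for the reciprocal, then substitute.
So c_2 = p′′(0)/2! = 1.

1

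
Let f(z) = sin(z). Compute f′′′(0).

-1

Use the known series and substitute for the argument.
From the series, [z^3] f = -1/6; multiply by 3! = 6 to get -1.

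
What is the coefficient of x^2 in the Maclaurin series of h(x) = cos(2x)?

Compute the successive derivatives at the expansion point and divide by k!.
h(0) = 1
h′(0) = 0
h′′(0) = -4

-2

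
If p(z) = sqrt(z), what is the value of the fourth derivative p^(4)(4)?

-15/2048

From the series, [(z - 4)^4] p = -5/16384; multiply by 4! = 24 to get -15/2048.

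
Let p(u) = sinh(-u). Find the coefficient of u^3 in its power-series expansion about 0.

-1/6

[u^0] = 0;  [u^1] = -1;  [u^2] = 0;  [u^3] = -1/6.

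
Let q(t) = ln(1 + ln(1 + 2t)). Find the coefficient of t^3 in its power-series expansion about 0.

Compose series: expand the inner function first, then feed it into the outer expansion.
So c_3 = q′′′(0)/3! = 28/3.

28/3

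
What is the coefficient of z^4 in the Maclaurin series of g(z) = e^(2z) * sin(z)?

1

Expand each factor separately, then convolve coefficients.
[z^0] = 0;  [z^1] = 1;  [z^2] = 2;  [z^3] = 11/6;  [z^4] = 1.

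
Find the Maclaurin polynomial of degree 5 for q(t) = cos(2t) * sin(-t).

-121*t^5/120 + 13*t^3/6 - t

Multiply the two series term by term and collect like powers.
[t^0] = 0;  [t^1] = -1;  [t^2] = 0;  [t^3] = 13/6;  [t^4] = 0;  [t^5] = -121/120.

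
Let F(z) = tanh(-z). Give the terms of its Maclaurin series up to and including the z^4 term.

z^3/3 - z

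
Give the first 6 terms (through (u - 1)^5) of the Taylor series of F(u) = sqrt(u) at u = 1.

[(u - 1)^0] = 1;  [(u - 1)^1] = 1/2;  [(u - 1)^2] = -1/8;  [(u - 1)^3] = 1/16;  [(u - 1)^4] = -5/128;  [(u - 1)^5] = 7/256.

7*(u - 1)^5/256 - 5*(u - 1)^4/128 + (u - 1)^3/16 - (u - 1)^2/8 + (u - 1)/2 + 1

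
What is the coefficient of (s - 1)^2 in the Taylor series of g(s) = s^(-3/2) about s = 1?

Use the known series and substitute for the argument.
g(1) = 1
g′(1) = -3/2
g′′(1) = 15/4
Then c_k = g^(k)(1)/k! gives each Taylor coefficient.

15/8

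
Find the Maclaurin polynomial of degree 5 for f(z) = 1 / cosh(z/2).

5*z^4/384 - z^2/8 + 1

Write the quotient as an unknown series and match coefficients against numerator = denominator · series.
f(0) = 1
f′(0) = 0
f′′(0) = -1/4
f′′′(0) = 0
f^(4)(0) = 5/16
f^(5)(0) = 0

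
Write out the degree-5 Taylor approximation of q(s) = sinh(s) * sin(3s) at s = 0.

-4*s^4 + 3*s^2

Take the Cauchy product of the two expansions.
[s^0] = 0;  [s^1] = 0;  [s^2] = 3;  [s^3] = 0;  [s^4] = -4;  [s^5] = 0.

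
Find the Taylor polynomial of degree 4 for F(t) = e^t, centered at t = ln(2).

Apply the Taylor formula c_k = f^(k)(a)/k!.
[(t - ln(2))^0] = 2;  [(t - ln(2))^1] = 2;  [(t - ln(2))^2] = 1;  [(t - ln(2))^3] = 1/3;  [(t - ln(2))^4] = 1/12.

(t - ln(2))^4/12 + (t - ln(2))^3/3 + (t - ln(2))^2 + 2*(t - ln(2)) + 2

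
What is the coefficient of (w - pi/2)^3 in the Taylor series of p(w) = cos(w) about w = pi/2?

1/6

p(pi/2) = 0
p′(pi/2) = -1
p′′(pi/2) = 0
p′′′(pi/2) = 1
So c_3 = p′′′(pi/2)/3! = 1/6.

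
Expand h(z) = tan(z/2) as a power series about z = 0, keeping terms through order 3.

Apply the Taylor formula c_k = f^(k)(a)/k!.
[z^0] = 0;  [z^1] = 1/2;  [z^2] = 0;  [z^3] = 1/24.

z^3/24 + z/2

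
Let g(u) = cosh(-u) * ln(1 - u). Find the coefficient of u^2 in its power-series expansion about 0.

Multiply the two series term by term and collect like powers.
[u^0] = 0;  [u^1] = -1;  [u^2] = -1/2.
So c_2 = g′′(0)/2! = -1/2.

-1/2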